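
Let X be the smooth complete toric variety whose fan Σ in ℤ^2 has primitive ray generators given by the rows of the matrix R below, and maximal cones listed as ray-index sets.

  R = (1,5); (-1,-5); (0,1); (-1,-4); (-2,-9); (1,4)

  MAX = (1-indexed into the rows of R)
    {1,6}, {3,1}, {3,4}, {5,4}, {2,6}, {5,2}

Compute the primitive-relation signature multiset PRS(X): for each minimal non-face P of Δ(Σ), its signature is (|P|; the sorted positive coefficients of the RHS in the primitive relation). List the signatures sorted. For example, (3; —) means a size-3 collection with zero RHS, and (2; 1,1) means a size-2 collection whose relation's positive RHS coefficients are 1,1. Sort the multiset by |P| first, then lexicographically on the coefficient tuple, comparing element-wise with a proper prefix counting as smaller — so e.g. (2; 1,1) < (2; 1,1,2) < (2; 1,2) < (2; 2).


The 9 primitive collections of Σ (r=6, n=2):

  • {1,2}:  v_{1} + v_{2} = 0  ⟹  sig = (2; —)
  • {4,6}:  v_{4} + v_{6} = 0  ⟹  sig = (2; —)
  • {1,4}:  v_{1} + v_{4} = v_{3}  ⟹  sig = (2; 1)
  • {1,5}:  v_{1} + v_{5} = v_{4}  ⟹  sig = (2; 1)
  • {2,3}:  v_{2} + v_{3} = v_{4}  ⟹  sig = (2; 1)
  • {2,4}:  v_{2} + v_{4} = v_{5}  ⟹  sig = (2; 1)
  • {3,6}:  v_{3} + v_{6} = v_{1}  ⟹  sig = (2; 1)
  • {5,6}:  v_{5} + v_{6} = v_{2}  ⟹  sig = (2; 1)
  • {3,5}:  v_{3} + v_{5} = 2·v_{4}  ⟹  sig = (2; 2)

Sorted signature multiset PRS(X):
{ (2; —) ×2,  (2; 1) ×6,  (2; 2) }


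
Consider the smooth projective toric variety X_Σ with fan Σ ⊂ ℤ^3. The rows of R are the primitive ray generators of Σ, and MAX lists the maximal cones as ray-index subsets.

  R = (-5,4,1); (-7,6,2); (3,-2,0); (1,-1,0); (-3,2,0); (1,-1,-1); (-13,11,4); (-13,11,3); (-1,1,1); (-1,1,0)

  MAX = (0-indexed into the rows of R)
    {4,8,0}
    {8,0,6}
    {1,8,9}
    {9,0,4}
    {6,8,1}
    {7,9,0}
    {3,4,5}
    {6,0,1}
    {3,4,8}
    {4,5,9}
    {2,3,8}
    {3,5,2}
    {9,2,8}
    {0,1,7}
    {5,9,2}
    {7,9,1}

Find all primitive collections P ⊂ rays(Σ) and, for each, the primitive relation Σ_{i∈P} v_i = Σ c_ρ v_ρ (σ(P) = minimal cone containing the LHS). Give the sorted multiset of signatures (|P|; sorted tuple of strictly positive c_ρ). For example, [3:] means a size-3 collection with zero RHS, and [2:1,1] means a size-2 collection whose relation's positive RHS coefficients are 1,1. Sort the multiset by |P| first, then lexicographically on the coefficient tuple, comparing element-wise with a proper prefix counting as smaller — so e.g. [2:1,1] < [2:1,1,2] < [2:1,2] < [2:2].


The 25 primitive collections of Σ (r=10, n=3):

  P={2,4}:  v_{2} + v_{4} = 0  so sig = [2:]
  P={3,9}:  v_{3} + v_{9} = 0  so sig = [2:]
  P={5,8}:  v_{5} + v_{8} = 0  so sig = [2:]
  P={0,2}:  v_{0} + v_{2} = v_{8} + v_{9}  so sig = [2:1,1]
  P={0,3}:  v_{0} + v_{3} = v_{4} + v_{8}  so sig = [2:1,1]
  P={0,5}:  v_{0} + v_{5} = v_{4} + v_{9}  so sig = [2:1,1]
  P={1,3}:  v_{1} + v_{3} = v_{0} + v_{8}  so sig = [2:1,1]
  P={1,5}:  v_{1} + v_{5} = v_{0} + v_{9}  so sig = [2:1,1]
  P={3,7}:  v_{3} + v_{7} = v_{0} + v_{1}  so sig = [2:1,1]
  P={5,6}:  v_{5} + v_{6} = v_{0} + v_{1}  so sig = [2:1,1]
  P={2,6}:  v_{2} + v_{6} = v_{1} + 2·v_{8} + v_{9}  so sig = [2:1,1,2]
  P={2,7}:  v_{2} + v_{7} = v_{1} + v_{8} + 2·v_{9}  so sig = [2:1,1,2]
  P={4,6}:  v_{4} + v_{6} = 3·v_{0} + v_{8}  so sig = [2:1,3]
  P={4,7}:  v_{4} + v_{7} = 3·v_{0} + v_{9}  so sig = [2:1,3]
  P={6,7}:  v_{6} + v_{7} = v_{0} + 3·v_{1}  so sig = [2:1,3]
  P={1,4}:  v_{1} + v_{4} = 2·v_{0}  so sig = [2:2]
  P={6,9}:  v_{6} + v_{9} = 2·v_{1}  so sig = [2:2]
  P={7,8}:  v_{7} + v_{8} = 2·v_{1}  so sig = [2:2]
  P={1,2}:  v_{1} + v_{2} = 2·v_{8} + 2·v_{9}  so sig = [2:2,2]
  P={3,6}:  v_{3} + v_{6} = 2·v_{0} + 2·v_{8}  so sig = [2:2,2]
  P={5,7}:  v_{5} + v_{7} = 2·v_{0} + 2·v_{9}  so sig = [2:2,2]
  P={0,1,8}:  v_{0} + v_{1} + v_{8} = v_{6}  so sig = [3:1]
  P={0,1,9}:  v_{0} + v_{1} + v_{9} = v_{7}  so sig = [3:1]
  P={0,8,9}:  v_{0} + v_{8} + v_{9} = v_{1}  so sig = [3:1]
  P={4,8,9}:  v_{4} + v_{8} + v_{9} = v_{0}  so sig = [3:1]

Hence PRS(X_Σ) =
{ [2:] ×3,  [2:1,1] ×7,  [2:1,1,2] ×2,  [2:1,3] ×3,  [2:2] ×3,  [2:2,2] ×3,  [3:1] ×4 }


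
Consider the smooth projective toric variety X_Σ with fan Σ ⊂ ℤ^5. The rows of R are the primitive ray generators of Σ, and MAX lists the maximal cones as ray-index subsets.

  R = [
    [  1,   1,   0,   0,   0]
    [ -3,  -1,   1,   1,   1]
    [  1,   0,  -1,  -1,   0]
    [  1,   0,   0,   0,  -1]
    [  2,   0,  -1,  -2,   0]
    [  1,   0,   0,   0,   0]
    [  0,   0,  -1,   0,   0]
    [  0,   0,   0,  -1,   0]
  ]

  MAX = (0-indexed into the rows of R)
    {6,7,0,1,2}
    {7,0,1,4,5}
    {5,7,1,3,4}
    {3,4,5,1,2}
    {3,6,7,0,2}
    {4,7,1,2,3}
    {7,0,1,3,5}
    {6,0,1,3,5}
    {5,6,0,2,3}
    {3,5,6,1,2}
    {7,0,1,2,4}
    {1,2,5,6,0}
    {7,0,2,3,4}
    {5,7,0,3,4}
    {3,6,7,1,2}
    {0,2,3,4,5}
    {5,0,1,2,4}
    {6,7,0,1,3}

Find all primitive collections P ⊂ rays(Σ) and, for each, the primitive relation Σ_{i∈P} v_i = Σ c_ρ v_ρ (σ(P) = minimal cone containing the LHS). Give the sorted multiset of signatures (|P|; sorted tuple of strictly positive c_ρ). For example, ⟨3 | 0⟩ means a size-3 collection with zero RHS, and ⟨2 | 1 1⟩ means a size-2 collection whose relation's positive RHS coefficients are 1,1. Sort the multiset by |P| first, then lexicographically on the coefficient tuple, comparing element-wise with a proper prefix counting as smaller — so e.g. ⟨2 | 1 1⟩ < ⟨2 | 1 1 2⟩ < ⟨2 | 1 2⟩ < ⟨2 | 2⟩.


|primitive collections| = 5. Relations:

  P = {4,6}:  v_{4} + v_{6} = 2·v_{2}  →  sig = ⟨2 | 2⟩
  P = {2,5,7}:  v_{2} + v_{5} + v_{7} = v_{4}  →  sig = ⟨3 | 1⟩
  P = {5,6,7}:  v_{5} + v_{6} + v_{7} = v_{2}  →  sig = ⟨3 | 1⟩
  P = {0,1,2,3}:  v_{0} + v_{1} + v_{2} + v_{3} = 0  →  sig = ⟨4 | 0⟩
  P = {0,1,3,4}:  v_{0} + v_{1} + v_{3} + v_{4} = v_{5} + v_{7}  →  sig = ⟨4 | 1 1⟩

Signatures (|P|; sorted positive RHS coefficients), sorted:
    |P|=2: 1 collection, coeffs (2)
    |P|=3: 2 collections, coeffs (1), (1)
    |P|=4: 2 collections, coeffs (), (1,1)


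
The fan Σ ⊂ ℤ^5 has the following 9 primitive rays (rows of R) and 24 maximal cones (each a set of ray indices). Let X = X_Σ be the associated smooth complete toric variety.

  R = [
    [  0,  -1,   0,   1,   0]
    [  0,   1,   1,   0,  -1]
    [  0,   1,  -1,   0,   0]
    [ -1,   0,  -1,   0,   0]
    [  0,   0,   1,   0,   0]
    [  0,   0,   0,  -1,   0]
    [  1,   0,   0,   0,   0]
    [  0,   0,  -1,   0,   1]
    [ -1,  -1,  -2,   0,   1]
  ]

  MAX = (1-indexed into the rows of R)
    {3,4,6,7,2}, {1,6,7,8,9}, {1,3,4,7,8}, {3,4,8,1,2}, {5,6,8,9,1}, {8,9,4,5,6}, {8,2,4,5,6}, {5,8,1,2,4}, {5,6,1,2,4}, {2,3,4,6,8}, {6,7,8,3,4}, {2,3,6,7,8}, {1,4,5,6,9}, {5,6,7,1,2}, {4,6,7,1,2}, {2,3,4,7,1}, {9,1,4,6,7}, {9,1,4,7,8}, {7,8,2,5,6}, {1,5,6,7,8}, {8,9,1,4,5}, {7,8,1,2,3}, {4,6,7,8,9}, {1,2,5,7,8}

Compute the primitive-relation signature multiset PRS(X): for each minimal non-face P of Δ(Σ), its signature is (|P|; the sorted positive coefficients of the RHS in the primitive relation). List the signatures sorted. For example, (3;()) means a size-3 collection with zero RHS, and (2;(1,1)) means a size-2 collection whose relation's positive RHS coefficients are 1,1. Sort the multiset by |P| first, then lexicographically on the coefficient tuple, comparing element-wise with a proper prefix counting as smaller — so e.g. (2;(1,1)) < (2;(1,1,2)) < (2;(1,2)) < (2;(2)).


Minimal non-faces — 9 found among 9 rays, 24 max cones:

  • {2,9}:  v_{2} + v_{9} = v_{4} ; sig = (2;(1))
  • {3,5}:  v_{3} + v_{5} = v_{2} + v_{8} ; sig = (2;(1,1))
  • {3,9}:  v_{3} + v_{9} = 2·v_{4} + v_{7} + v_{8} ; sig = (2;(1,1,2))
  • {4,5,7}:  v_{4} + v_{5} + v_{7} = 0 ; sig = (3;())
  • {1,3,6}:  v_{1} + v_{3} + v_{6} = v_{4} + v_{7} ; sig = (3;(1,1))
  • {5,7,9}:  v_{5} + v_{7} + v_{9} = v_{1} + v_{6} + v_{8} ; sig = (3;(1,1,1))
  • {1,2,6,8}:  v_{1} + v_{2} + v_{6} + v_{8} = 0 ; sig = (4;())
  • {1,4,6,8}:  v_{1} + v_{4} + v_{6} + v_{8} = v_{9} ; sig = (4;(1))
  • {2,4,7,8}:  v_{2} + v_{4} + v_{7} + v_{8} = v_{3} ; sig = (4;(1))

Sorted signature multiset PRS(X):
    (2;(1))
    (2;(1,1))
    (2;(1,1,2))
    (3;())
    (3;(1,1))
    (3;(1,1,1))
    (4;())
    (4;(1))
    (4;(1))


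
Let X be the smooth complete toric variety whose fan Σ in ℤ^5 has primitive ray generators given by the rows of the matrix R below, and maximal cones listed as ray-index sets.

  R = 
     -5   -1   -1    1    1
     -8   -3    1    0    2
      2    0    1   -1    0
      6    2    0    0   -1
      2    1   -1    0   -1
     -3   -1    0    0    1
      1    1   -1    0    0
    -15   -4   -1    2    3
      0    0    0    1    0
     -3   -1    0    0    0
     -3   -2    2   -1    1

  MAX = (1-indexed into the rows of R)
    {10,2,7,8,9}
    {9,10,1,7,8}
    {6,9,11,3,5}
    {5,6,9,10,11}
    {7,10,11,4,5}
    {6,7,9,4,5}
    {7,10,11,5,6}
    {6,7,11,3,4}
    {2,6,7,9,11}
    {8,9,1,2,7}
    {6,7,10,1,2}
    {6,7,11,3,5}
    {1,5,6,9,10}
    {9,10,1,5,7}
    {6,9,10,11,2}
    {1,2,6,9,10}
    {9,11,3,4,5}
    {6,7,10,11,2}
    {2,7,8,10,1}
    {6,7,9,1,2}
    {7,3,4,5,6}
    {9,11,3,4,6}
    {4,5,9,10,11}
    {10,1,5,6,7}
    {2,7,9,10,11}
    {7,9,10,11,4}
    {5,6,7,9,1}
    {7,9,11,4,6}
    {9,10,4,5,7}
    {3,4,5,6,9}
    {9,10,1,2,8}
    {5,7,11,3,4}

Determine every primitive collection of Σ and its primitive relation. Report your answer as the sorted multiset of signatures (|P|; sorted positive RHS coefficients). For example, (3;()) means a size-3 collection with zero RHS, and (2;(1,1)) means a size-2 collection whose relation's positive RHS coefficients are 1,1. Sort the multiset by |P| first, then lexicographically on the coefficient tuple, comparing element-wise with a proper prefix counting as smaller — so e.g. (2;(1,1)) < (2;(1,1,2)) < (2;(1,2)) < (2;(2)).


Minimal non-faces — 18 found among 11 rays, 32 max cones:

  P = {1,3}:  v_{1} + v_{3} = v_{6}  →  sig = (2;(1))
  P = {1,11}:  v_{1} + v_{11} = v_{2}  →  sig = (2;(1))
  P = {1,4}:  v_{1} + v_{4} = v_{7} + v_{9}  →  sig = (2;(1,1))
  P = {2,3}:  v_{2} + v_{3} = v_{6} + v_{11}  →  sig = (2;(1,1))
  P = {2,5}:  v_{2} + v_{5} = v_{6} + v_{10}  →  sig = (2;(1,1))
  P = {3,8}:  v_{3} + v_{8} = v_{1} + v_{2}  →  sig = (2;(1,1))
  P = {3,10}:  v_{3} + v_{10} = v_{5} + v_{11}  →  sig = (2;(1,1))
  P = {2,4}:  v_{2} + v_{4} = v_{7} + v_{9} + v_{11}  →  sig = (2;(1,1,1))
  P = {8,11}:  v_{8} + v_{11} = 2·v_{2} + v_{7} + v_{9} + v_{10}  →  sig = (2;(1,1,1,2))
  P = {4,8}:  v_{4} + v_{8} = v_{2} + 2·v_{7} + 2·v_{9} + v_{10}  →  sig = (2;(1,1,2,2))
  P = {5,8}:  v_{5} + v_{8} = 2·v_{1} + v_{10}  →  sig = (2;(1,2))
  P = {6,8}:  v_{6} + v_{8} = 2·v_{1} + v_{2}  →  sig = (2;(1,2))
  P = {4,6,10}:  v_{4} + v_{6} + v_{10} = 0  →  sig = (3;())
  P = {3,7,9}:  v_{3} + v_{7} + v_{9} = v_{4} + v_{6}  →  sig = (3;(1,1))
  P = {5,7,9,11}:  v_{5} + v_{7} + v_{9} + v_{11} = 0  →  sig = (4;())
  P = {4,5,6,11}:  v_{4} + v_{5} + v_{6} + v_{11} = v_{3}  →  sig = (4;(1))
  P = {6,7,9,10}:  v_{6} + v_{7} + v_{9} + v_{10} = v_{1}  →  sig = (4;(1))
  P = {1,2,7,9,10}:  v_{1} + v_{2} + v_{7} + v_{9} + v_{10} = v_{8}  →  sig = (5;(1))

Hence PRS(X_Σ) =
{ (2;(1)) ×2,  (2;(1,1)) ×5,  (2;(1,1,1)),  (2;(1,1,1,2)),  (2;(1,1,2,2)),  (2;(1,2)) ×2,  (3;()),  (3;(1,1)),  (4;()),  (4;(1)) ×2,  (5;(1)) }


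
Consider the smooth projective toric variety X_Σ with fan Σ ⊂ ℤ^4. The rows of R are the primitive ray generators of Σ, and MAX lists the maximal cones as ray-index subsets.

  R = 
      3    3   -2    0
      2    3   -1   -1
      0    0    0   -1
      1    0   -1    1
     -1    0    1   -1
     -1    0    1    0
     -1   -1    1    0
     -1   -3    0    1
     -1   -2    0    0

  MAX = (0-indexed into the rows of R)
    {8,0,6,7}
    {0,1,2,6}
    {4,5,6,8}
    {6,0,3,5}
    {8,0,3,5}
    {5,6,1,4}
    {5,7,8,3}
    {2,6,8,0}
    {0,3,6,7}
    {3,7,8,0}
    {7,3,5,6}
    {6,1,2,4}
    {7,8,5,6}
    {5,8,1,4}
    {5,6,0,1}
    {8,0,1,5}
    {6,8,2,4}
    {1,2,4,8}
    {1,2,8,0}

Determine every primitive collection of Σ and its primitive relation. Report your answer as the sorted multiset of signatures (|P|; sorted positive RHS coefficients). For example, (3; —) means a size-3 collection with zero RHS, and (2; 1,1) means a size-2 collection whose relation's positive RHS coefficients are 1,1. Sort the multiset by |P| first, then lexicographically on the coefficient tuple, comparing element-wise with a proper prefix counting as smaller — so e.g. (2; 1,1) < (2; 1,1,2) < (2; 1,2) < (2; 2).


Minimal non-faces — 12 found among 9 rays, 19 max cones:

  {3,4}:  v_{3} + v_{4} = 0  so sig = (2; —)
  {0,4}:  v_{0} + v_{4} = v_{1}  so sig = (2; 1)
  {1,3}:  v_{1} + v_{3} = v_{0}  so sig = (2; 1)
  {2,5}:  v_{2} + v_{5} = v_{4}  so sig = (2; 1)
  {4,7}:  v_{4} + v_{7} = v_{6} + v_{8}  so sig = (2; 1,1)
  {1,7}:  v_{1} + v_{7} = v_{0} + v_{6} + v_{8}  so sig = (2; 1,1,1)
  {2,3}:  v_{2} + v_{3} = v_{0} + v_{6} + v_{8}  so sig = (2; 1,1,1)
  {2,7}:  v_{2} + v_{7} = v_{0} + 2·v_{6} + 2·v_{8}  so sig = (2; 1,2,2)
  {0,5,7}:  v_{0} + v_{5} + v_{7} = v_{3}  so sig = (3; 1)
  {1,6,8}:  v_{1} + v_{6} + v_{8} = v_{2}  so sig = (3; 1)
  {3,6,8}:  v_{3} + v_{6} + v_{8} = v_{7}  so sig = (3; 1)
  {0,5,6,8}:  v_{0} + v_{5} + v_{6} + v_{8} = 0  so sig = (4; —)

Hence PRS(X_Σ) =
[(2; —), (2; 1), (2; 1), (2; 1), (2; 1,1), (2; 1,1,1), (2; 1,1,1), (2; 1,2,2), (3; 1), (3; 1), (3; 1), (4; —)]


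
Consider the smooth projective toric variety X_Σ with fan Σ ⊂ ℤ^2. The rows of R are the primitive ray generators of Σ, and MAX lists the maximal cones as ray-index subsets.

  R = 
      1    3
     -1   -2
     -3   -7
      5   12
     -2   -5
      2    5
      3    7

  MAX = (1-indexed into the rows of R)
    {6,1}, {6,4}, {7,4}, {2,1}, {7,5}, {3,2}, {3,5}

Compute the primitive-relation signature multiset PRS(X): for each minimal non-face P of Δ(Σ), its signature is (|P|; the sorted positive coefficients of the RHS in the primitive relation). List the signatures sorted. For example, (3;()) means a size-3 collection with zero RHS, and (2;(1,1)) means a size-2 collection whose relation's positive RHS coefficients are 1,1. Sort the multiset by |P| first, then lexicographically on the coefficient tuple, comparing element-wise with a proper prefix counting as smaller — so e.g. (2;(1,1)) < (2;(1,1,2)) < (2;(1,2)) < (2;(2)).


|primitive collections| = 14. Relations:

  P={3,7}:  v_{3} + v_{7} = 0  ⟹  sig = (2;())
  P={5,6}:  v_{5} + v_{6} = 0  ⟹  sig = (2;())
  P={1,5}:  v_{1} + v_{5} = v_{2}  ⟹  sig = (2;(1))
  P={2,5}:  v_{2} + v_{5} = v_{3}  ⟹  sig = (2;(1))
  P={2,6}:  v_{2} + v_{6} = v_{1}  ⟹  sig = (2;(1))
  P={2,7}:  v_{2} + v_{7} = v_{6}  ⟹  sig = (2;(1))
  P={3,4}:  v_{3} + v_{4} = v_{6}  ⟹  sig = (2;(1))
  P={3,6}:  v_{3} + v_{6} = v_{2}  ⟹  sig = (2;(1))
  P={4,5}:  v_{4} + v_{5} = v_{7}  ⟹  sig = (2;(1))
  P={6,7}:  v_{6} + v_{7} = v_{4}  ⟹  sig = (2;(1))
  P={1,3}:  v_{1} + v_{3} = 2·v_{2}  ⟹  sig = (2;(2))
  P={1,7}:  v_{1} + v_{7} = 2·v_{6}  ⟹  sig = (2;(2))
  P={2,4}:  v_{2} + v_{4} = 2·v_{6}  ⟹  sig = (2;(2))
  P={1,4}:  v_{1} + v_{4} = 3·v_{6}  ⟹  sig = (2;(3))

Sorted signature multiset PRS(X):
[(2;()), (2;()), (2;(1)), (2;(1)), (2;(1)), (2;(1)), (2;(1)), (2;(1)), (2;(1)), (2;(1)), (2;(2)), (2;(2)), (2;(2)), (2;(3))]


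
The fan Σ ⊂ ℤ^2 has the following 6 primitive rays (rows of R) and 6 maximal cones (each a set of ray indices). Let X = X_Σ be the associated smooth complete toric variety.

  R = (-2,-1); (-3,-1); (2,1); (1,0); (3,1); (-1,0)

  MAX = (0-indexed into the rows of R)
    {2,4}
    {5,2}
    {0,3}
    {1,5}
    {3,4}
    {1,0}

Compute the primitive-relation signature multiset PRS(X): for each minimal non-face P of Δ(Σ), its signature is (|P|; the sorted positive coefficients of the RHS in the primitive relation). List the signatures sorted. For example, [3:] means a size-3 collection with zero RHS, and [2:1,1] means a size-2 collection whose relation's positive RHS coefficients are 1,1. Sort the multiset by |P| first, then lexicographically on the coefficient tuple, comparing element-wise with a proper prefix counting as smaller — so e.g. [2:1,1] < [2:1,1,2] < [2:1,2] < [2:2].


9 minimal non-faces of Δ(Σ) (on 6 rays):

  P={0,2}:  v_{0} + v_{2} = 0 ; sig = [2:]
  P={1,4}:  v_{1} + v_{4} = 0 ; sig = [2:]
  P={3,5}:  v_{3} + v_{5} = 0 ; sig = [2:]
  P={0,4}:  v_{0} + v_{4} = v_{3} ; sig = [2:1]
  P={0,5}:  v_{0} + v_{5} = v_{1} ; sig = [2:1]
  P={1,2}:  v_{1} + v_{2} = v_{5} ; sig = [2:1]
  P={1,3}:  v_{1} + v_{3} = v_{0} ; sig = [2:1]
  P={2,3}:  v_{2} + v_{3} = v_{4} ; sig = [2:1]
  P={4,5}:  v_{4} + v_{5} = v_{2} ; sig = [2:1]

Signatures (|P|; sorted positive RHS coefficients), sorted:
    |P|=2: 9 collections, coeffs (), (), (), (1), (1), (1), (1), (1), (1)


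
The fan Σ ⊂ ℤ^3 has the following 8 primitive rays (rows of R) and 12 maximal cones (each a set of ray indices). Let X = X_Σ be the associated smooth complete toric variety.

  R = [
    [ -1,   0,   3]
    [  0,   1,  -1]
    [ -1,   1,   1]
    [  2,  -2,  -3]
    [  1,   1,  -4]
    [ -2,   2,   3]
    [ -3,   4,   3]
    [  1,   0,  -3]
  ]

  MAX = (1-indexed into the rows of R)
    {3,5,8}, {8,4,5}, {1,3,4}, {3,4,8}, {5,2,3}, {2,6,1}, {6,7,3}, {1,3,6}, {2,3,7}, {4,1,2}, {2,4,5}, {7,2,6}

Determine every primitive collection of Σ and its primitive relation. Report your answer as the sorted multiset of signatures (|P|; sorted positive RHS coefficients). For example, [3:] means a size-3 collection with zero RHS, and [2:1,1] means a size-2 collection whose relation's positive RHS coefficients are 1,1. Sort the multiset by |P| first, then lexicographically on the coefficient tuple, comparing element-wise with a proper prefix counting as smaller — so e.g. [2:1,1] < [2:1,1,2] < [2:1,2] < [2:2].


The 14 primitive collections of Σ (r=8, n=3):

  {1,8}:  v_{1} + v_{8} = 0 — sig = [2:]
  {4,6}:  v_{4} + v_{6} = 0 — sig = [2:]
  {1,5}:  v_{1} + v_{5} = v_{2} — sig = [2:1]
  {2,8}:  v_{2} + v_{8} = v_{5} — sig = [2:1]
  {4,7}:  v_{4} + v_{7} = v_{2} + v_{3} — sig = [2:1,1]
  {6,8}:  v_{6} + v_{8} = v_{2} + v_{3} — sig = [2:1,1]
  {5,6}:  v_{5} + v_{6} = 2·v_{2} + v_{3} — sig = [2:1,2]
  {1,7}:  v_{1} + v_{7} = 2·v_{6} — sig = [2:2]
  {7,8}:  v_{7} + v_{8} = 2·v_{2} + 2·v_{3} — sig = [2:2,2]
  {5,7}:  v_{5} + v_{7} = 3·v_{2} + 2·v_{3} — sig = [2:2,3]
  {1,2,3}:  v_{1} + v_{2} + v_{3} = v_{6} — sig = [3:1]
  {2,3,4}:  v_{2} + v_{3} + v_{4} = v_{8} — sig = [3:1]
  {2,3,6}:  v_{2} + v_{3} + v_{6} = v_{7} — sig = [3:1]
  {3,4,5}:  v_{3} + v_{4} + v_{5} = 2·v_{8} — sig = [3:2]

Hence PRS(X_Σ) =
    [2:]
    [2:]
    [2:1]
    [2:1]
    [2:1,1]
    [2:1,1]
    [2:1,2]
    [2:2]
    [2:2,2]
    [2:2,3]
    [3:1]
    [3:1]
    [3:1]
    [3:2]


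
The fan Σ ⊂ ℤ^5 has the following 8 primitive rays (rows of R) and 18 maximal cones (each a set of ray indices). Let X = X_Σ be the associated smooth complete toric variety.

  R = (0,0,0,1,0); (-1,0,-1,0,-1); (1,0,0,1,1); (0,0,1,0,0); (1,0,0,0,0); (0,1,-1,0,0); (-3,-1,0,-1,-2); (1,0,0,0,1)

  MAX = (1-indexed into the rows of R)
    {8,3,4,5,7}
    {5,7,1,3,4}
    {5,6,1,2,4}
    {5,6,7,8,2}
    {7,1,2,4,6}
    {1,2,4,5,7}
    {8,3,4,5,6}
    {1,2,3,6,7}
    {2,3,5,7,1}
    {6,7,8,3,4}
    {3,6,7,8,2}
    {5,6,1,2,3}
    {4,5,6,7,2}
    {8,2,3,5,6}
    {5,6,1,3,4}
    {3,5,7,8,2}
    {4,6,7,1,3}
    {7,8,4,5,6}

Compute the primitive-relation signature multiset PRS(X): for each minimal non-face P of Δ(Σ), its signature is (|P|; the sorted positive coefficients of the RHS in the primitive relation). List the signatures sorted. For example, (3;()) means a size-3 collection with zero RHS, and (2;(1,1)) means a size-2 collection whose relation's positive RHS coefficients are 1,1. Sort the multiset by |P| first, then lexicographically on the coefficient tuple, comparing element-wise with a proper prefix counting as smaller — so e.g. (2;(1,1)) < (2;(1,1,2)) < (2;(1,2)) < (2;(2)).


5 collections generate NE(X_Σ); each relation:

  • {1,8}:  v_{1} + v_{8} = v_{3}  ⟹  sig = (2;(1))
  • {2,4,8}:  v_{2} + v_{4} + v_{8} = 0  ⟹  sig = (3;())
  • {2,3,4}:  v_{2} + v_{3} + v_{4} = v_{1}  ⟹  sig = (3;(1))
  • {3,5,6,7}:  v_{3} + v_{5} + v_{6} + v_{7} = v_{2}  ⟹  sig = (4;(1))
  • {1,5,6,7}:  v_{1} + v_{5} + v_{6} + v_{7} = 2·v_{2} + v_{4}  ⟹  sig = (4;(1,2))

Signatures (|P|; sorted positive RHS coefficients), sorted:
    (2;(1))
    (3;())
    (3;(1))
    (4;(1))
    (4;(1,2))


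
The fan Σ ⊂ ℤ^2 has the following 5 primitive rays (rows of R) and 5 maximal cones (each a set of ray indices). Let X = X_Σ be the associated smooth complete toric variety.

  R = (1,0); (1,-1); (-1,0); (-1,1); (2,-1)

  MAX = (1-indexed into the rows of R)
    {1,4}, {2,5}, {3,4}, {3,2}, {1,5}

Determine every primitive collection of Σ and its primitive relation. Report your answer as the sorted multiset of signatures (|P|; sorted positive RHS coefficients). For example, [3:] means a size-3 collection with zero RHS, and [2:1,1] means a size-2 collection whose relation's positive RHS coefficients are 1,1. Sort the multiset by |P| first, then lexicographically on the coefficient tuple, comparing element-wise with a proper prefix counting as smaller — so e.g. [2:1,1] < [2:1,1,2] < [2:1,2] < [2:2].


Σ has 5 primitive collections:

  • {1,3}:  v_{1} + v_{3} = 0  →  sig = [2:]
  • {2,4}:  v_{2} + v_{4} = 0  →  sig = [2:]
  • {1,2}:  v_{1} + v_{2} = v_{5}  →  sig = [2:1]
  • {3,5}:  v_{3} + v_{5} = v_{2}  →  sig = [2:1]
  • {4,5}:  v_{4} + v_{5} = v_{1}  →  sig = [2:1]

Hence PRS(X_Σ) =
[[2:], [2:], [2:1], [2:1], [2:1]]


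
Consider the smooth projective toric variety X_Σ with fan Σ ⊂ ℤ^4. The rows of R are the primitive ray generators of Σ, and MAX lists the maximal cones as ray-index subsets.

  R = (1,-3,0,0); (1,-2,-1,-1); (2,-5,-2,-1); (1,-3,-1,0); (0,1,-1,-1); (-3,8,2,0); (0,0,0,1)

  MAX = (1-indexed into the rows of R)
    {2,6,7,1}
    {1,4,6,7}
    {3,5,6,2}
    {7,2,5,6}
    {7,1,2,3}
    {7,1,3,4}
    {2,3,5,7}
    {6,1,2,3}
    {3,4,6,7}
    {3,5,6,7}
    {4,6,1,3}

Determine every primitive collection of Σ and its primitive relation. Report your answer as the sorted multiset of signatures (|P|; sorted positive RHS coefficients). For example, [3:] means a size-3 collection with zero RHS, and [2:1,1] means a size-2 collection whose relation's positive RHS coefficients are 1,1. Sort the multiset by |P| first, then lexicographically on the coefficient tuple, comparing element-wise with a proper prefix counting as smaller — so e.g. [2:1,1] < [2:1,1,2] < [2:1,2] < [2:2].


Σ has 5 primitive collections:

  P={1,5}:  v_{1} + v_{5} = v_{2}  ⟹  sig = [2:1]
  P={2,4}:  v_{2} + v_{4} = v_{3}  ⟹  sig = [2:1]
  P={4,5}:  v_{4} + v_{5} = 2·v_{3} + v_{6} + v_{7}  ⟹  sig = [2:1,1,2]
  P={1,3,6,7}:  v_{1} + v_{3} + v_{6} + v_{7} = 0  ⟹  sig = [4:]
  P={2,3,6,7}:  v_{2} + v_{3} + v_{6} + v_{7} = v_{5}  ⟹  sig = [4:1]

Signatures (|P|; sorted positive RHS coefficients), sorted:
{ [2:1] ×2,  [2:1,1,2],  [4:],  [4:1] }


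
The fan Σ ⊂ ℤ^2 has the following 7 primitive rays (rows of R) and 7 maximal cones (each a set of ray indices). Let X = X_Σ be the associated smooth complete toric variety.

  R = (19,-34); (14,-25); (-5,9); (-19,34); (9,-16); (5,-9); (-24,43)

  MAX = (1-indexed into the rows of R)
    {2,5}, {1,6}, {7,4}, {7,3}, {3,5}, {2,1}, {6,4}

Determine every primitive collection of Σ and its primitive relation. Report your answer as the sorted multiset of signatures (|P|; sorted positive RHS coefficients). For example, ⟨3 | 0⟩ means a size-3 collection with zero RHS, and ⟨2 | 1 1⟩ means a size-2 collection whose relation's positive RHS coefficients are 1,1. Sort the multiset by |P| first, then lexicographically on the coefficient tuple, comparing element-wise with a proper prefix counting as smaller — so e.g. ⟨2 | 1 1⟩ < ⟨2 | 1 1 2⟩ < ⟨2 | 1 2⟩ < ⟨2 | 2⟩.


Minimal non-faces — 14 found among 7 rays, 7 max cones:

  {1,4}:  v_{1} + v_{4} = 0 ; sig = ⟨2 | 0⟩
  {3,6}:  v_{3} + v_{6} = 0 ; sig = ⟨2 | 0⟩
  {1,3}:  v_{1} + v_{3} = v_{2} ; sig = ⟨2 | 1⟩
  {1,7}:  v_{1} + v_{7} = v_{3} ; sig = ⟨2 | 1⟩
  {2,3}:  v_{2} + v_{3} = v_{5} ; sig = ⟨2 | 1⟩
  {2,4}:  v_{2} + v_{4} = v_{3} ; sig = ⟨2 | 1⟩
  {2,6}:  v_{2} + v_{6} = v_{1} ; sig = ⟨2 | 1⟩
  {3,4}:  v_{3} + v_{4} = v_{7} ; sig = ⟨2 | 1⟩
  {5,6}:  v_{5} + v_{6} = v_{2} ; sig = ⟨2 | 1⟩
  {6,7}:  v_{6} + v_{7} = v_{4} ; sig = ⟨2 | 1⟩
  {1,5}:  v_{1} + v_{5} = 2·v_{2} ; sig = ⟨2 | 2⟩
  {2,7}:  v_{2} + v_{7} = 2·v_{3} ; sig = ⟨2 | 2⟩
  {4,5}:  v_{4} + v_{5} = 2·v_{3} ; sig = ⟨2 | 2⟩
  {5,7}:  v_{5} + v_{7} = 3·v_{3} ; sig = ⟨2 | 3⟩

Hence PRS(X_Σ) =
[⟨2 | 0⟩, ⟨2 | 0⟩, ⟨2 | 1⟩, ⟨2 | 1⟩, ⟨2 | 1⟩, ⟨2 | 1⟩, ⟨2 | 1⟩, ⟨2 | 1⟩, ⟨2 | 1⟩, ⟨2 | 1⟩, ⟨2 | 2⟩, ⟨2 | 2⟩, ⟨2 | 2⟩, ⟨2 | 3⟩]


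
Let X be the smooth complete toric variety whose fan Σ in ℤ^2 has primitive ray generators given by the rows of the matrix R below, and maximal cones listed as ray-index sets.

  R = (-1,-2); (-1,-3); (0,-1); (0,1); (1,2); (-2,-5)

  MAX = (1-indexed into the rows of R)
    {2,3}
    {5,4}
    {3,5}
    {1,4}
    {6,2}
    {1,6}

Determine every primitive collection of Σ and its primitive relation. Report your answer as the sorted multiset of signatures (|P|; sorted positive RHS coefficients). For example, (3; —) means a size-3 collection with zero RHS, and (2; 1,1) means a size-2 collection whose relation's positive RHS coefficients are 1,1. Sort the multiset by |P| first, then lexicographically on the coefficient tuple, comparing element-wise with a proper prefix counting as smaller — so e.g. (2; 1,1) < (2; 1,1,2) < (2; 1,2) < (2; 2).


The 9 primitive collections of Σ (r=6, n=2):

  P = {1,5}:  v_{1} + v_{5} = 0  ⇒ sig = (2; —)
  P = {3,4}:  v_{3} + v_{4} = 0  ⇒ sig = (2; —)
  P = {1,2}:  v_{1} + v_{2} = v_{6}  ⇒ sig = (2; 1)
  P = {1,3}:  v_{1} + v_{3} = v_{2}  ⇒ sig = (2; 1)
  P = {2,4}:  v_{2} + v_{4} = v_{1}  ⇒ sig = (2; 1)
  P = {2,5}:  v_{2} + v_{5} = v_{3}  ⇒ sig = (2; 1)
  P = {5,6}:  v_{5} + v_{6} = v_{2}  ⇒ sig = (2; 1)
  P = {3,6}:  v_{3} + v_{6} = 2·v_{2}  ⇒ sig = (2; 2)
  P = {4,6}:  v_{4} + v_{6} = 2·v_{1}  ⇒ sig = (2; 2)

so the primitive-relation signature multiset is
{ (2; —) ×2,  (2; 1) ×5,  (2; 2) ×2 }


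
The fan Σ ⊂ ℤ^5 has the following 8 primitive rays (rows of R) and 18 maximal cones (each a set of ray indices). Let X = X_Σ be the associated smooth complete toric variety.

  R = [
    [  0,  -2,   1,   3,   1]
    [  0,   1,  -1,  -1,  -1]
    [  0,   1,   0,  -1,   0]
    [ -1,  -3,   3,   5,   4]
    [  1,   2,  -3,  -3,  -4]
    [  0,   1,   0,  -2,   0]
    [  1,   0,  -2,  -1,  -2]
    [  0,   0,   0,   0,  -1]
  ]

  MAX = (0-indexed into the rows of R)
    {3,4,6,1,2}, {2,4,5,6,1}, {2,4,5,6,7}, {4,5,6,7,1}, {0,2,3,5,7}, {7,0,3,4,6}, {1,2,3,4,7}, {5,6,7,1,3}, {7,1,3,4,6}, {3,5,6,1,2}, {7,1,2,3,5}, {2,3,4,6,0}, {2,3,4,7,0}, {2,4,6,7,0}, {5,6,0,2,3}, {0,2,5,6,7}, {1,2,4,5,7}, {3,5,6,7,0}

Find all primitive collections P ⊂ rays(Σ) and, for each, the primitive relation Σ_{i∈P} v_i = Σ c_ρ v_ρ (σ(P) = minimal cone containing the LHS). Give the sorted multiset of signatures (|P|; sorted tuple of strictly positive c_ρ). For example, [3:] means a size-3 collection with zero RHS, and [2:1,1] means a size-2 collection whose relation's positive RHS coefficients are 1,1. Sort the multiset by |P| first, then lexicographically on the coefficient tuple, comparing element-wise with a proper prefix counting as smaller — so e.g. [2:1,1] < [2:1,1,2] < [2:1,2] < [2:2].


Minimal non-faces — 5 found among 8 rays, 18 max cones:

  P = {0,1}:  v_{0} + v_{1} = v_{3} + v_{4} ; sig = [2:1,1]
  P = {3,4,5}:  v_{3} + v_{4} + v_{5} = 0 ; sig = [3:]
  P = {0,4,5}:  v_{0} + v_{4} + v_{5} = v_{2} + v_{6} + v_{7} ; sig = [3:1,1,1]
  P = {1,2,6,7}:  v_{1} + v_{2} + v_{6} + v_{7} = v_{4} ; sig = [4:1]
  P = {2,3,6,7}:  v_{2} + v_{3} + v_{6} + v_{7} = v_{0} ; sig = [4:1]

Signatures (|P|; sorted positive RHS coefficients), sorted:
    |P|=2: 1 collection, coeffs (1,1)
    |P|=3: 2 collections, coeffs (), (1,1,1)
    |P|=4: 2 collections, coeffs (1), (1)


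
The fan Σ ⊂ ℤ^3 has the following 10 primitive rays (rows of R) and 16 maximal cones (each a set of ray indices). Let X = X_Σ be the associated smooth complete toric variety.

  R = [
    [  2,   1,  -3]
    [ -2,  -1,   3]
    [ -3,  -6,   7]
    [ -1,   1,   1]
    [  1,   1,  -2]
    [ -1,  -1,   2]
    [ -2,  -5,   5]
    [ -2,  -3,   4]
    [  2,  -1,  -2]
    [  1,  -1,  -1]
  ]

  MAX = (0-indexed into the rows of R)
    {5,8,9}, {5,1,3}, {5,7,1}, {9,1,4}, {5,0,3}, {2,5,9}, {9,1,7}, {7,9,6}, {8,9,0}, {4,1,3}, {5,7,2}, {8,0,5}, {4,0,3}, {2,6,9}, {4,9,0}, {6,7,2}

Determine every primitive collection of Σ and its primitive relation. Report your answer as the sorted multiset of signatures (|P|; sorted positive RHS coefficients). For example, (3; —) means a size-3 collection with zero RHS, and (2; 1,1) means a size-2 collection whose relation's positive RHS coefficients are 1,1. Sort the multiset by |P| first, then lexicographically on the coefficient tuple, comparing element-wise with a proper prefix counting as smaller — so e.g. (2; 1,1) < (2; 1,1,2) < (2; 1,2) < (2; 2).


Primitive collections (25):

  {0,1}:  v_{0} + v_{1} = 0  →  sig = (2; —)
  {3,9}:  v_{3} + v_{9} = 0  →  sig = (2; —)
  {4,5}:  v_{4} + v_{5} = 0  →  sig = (2; —)
  {2,4}:  v_{2} + v_{4} = v_{6}  →  sig = (2; 1)
  {5,6}:  v_{5} + v_{6} = v_{2}  →  sig = (2; 1)
  {0,7}:  v_{0} + v_{7} = v_{5} + v_{9}  →  sig = (2; 1,1)
  {1,8}:  v_{1} + v_{8} = v_{5} + v_{9}  →  sig = (2; 1,1)
  {3,6}:  v_{3} + v_{6} = v_{5} + v_{7}  →  sig = (2; 1,1)
  {3,7}:  v_{3} + v_{7} = v_{1} + v_{5}  →  sig = (2; 1,1)
  {3,8}:  v_{3} + v_{8} = v_{0} + v_{5}  →  sig = (2; 1,1)
  {4,6}:  v_{4} + v_{6} = v_{7} + v_{9}  →  sig = (2; 1,1)
  {4,7}:  v_{4} + v_{7} = v_{1} + v_{9}  →  sig = (2; 1,1)
  {4,8}:  v_{4} + v_{8} = v_{0} + v_{9}  →  sig = (2; 1,1)
  {1,2}:  v_{1} + v_{2} = v_{5} + 2·v_{7}  →  sig = (2; 1,2)
  {2,3}:  v_{2} + v_{3} = 2·v_{5} + v_{7}  →  sig = (2; 1,2)
  {1,6}:  v_{1} + v_{6} = 2·v_{7}  →  sig = (2; 2)
  {0,6}:  v_{0} + v_{6} = 2·v_{5} + 2·v_{9}  →  sig = (2; 2,2)
  {7,8}:  v_{7} + v_{8} = 2·v_{5} + 2·v_{9}  →  sig = (2; 2,2)
  {0,2}:  v_{0} + v_{2} = 3·v_{5} + 2·v_{9}  →  sig = (2; 2,3)
  {6,8}:  v_{6} + v_{8} = 3·v_{5} + 3·v_{9}  →  sig = (2; 3,3)
  {2,8}:  v_{2} + v_{8} = 4·v_{5} + 3·v_{9}  →  sig = (2; 3,4)
  {0,5,9}:  v_{0} + v_{5} + v_{9} = v_{8}  →  sig = (3; 1)
  {1,5,9}:  v_{1} + v_{5} + v_{9} = v_{7}  →  sig = (3; 1)
  {5,7,9}:  v_{5} + v_{7} + v_{9} = v_{6}  →  sig = (3; 1)
  {2,7,9}:  v_{2} + v_{7} + v_{9} = 2·v_{6}  →  sig = (3; 2)

Hence PRS(X_Σ) =
{ (2; —) ×3,  (2; 1) ×2,  (2; 1,1) ×8,  (2; 1,2) ×2,  (2; 2),  (2; 2,2) ×2,  (2; 2,3),  (2; 3,3),  (2; 3,4),  (3; 1) ×3,  (3; 2) }


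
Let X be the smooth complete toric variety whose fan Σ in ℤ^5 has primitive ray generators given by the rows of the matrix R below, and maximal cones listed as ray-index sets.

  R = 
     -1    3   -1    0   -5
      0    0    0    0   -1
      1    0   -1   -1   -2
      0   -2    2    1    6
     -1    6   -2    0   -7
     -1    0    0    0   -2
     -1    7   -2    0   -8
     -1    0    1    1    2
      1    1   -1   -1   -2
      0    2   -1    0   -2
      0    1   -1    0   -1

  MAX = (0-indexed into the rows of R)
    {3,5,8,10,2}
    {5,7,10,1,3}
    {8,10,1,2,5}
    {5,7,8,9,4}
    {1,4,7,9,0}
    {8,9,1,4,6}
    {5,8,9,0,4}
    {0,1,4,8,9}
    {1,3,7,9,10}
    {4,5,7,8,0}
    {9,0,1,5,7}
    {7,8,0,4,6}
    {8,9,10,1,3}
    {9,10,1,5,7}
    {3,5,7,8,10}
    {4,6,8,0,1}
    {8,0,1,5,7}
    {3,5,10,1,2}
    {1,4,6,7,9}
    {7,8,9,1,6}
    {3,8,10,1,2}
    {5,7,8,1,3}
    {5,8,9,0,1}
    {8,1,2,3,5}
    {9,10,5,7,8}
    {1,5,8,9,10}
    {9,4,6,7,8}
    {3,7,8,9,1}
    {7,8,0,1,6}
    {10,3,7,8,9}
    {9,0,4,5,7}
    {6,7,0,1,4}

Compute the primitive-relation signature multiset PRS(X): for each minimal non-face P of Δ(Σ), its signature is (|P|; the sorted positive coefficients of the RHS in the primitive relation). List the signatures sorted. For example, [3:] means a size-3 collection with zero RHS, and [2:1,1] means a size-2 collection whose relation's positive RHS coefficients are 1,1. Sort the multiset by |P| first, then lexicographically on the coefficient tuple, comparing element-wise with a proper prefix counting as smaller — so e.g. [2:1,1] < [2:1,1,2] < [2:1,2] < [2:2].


The 20 primitive collections of Σ (r=11, n=5):

  P = {2,7}:  v_{2} + v_{7} = 0 ; sig = [2:]
  P = {6,10}:  v_{6} + v_{10} = v_{4} + v_{9} ; sig = [2:1,1]
  P = {2,4}:  v_{2} + v_{4} = v_{0} + v_{8} + v_{9} ; sig = [2:1,1,1]
  P = {2,6}:  v_{2} + v_{6} = v_{1} + v_{4} + v_{8} ; sig = [2:1,1,1]
  P = {2,9}:  v_{2} + v_{9} = v_{1} + v_{8} + v_{10} ; sig = [2:1,1,1]
  P = {0,2}:  v_{0} + v_{2} = v_{1} + v_{5} + v_{8} + v_{9} ; sig = [2:1,1,1,1]
  P = {4,10}:  v_{4} + v_{10} = v_{5} + v_{7} + v_{8} + 3·v_{9} ; sig = [2:1,1,1,3]
  P = {0,3}:  v_{0} + v_{3} = v_{1} + 2·v_{7} + v_{8} ; sig = [2:1,1,2]
  P = {5,6}:  v_{5} + v_{6} = 2·v_{0} + v_{7} + v_{8} ; sig = [2:1,1,2]
  P = {3,4}:  v_{3} + v_{4} = v_{1} + 3·v_{7} + 2·v_{8} + v_{9} ; sig = [2:1,1,2,3]
  P = {0,10}:  v_{0} + v_{10} = v_{5} + 2·v_{9} ; sig = [2:1,2]
  P = {3,6}:  v_{3} + v_{6} = 2·v_{1} + 4·v_{7} + 3·v_{8} + v_{9} ; sig = [2:1,2,3,4]
  P = {3,5,9}:  v_{3} + v_{5} + v_{9} = v_{7} ; sig = [3:1]
  P = {0,6,9}:  v_{0} + v_{6} + v_{9} = v_{1} + 2·v_{4} ; sig = [3:1,2]
  P = {1,4,5}:  v_{1} + v_{4} + v_{5} = 2·v_{0} ; sig = [3:2]
  P = {0,7,8,9}:  v_{0} + v_{7} + v_{8} + v_{9} = v_{4} ; sig = [4:1]
  P = {1,4,7,8}:  v_{1} + v_{4} + v_{7} + v_{8} = v_{6} ; sig = [4:1]
  P = {1,7,8,10}:  v_{1} + v_{7} + v_{8} + v_{10} = v_{9} ; sig = [4:1]
  P = {1,3,5,8,10}:  v_{1} + v_{3} + v_{5} + v_{8} + v_{10} = 0 ; sig = [5:]
  P = {1,5,7,8,9}:  v_{1} + v_{5} + v_{7} + v_{8} + v_{9} = v_{0} ; sig = [5:1]

so the primitive-relation signature multiset is
{ [2:],  [2:1,1],  [2:1,1,1] ×3,  [2:1,1,1,1],  [2:1,1,1,3],  [2:1,1,2] ×2,  [2:1,1,2,3],  [2:1,2],  [2:1,2,3,4],  [3:1],  [3:1,2],  [3:2],  [4:1] ×3,  [5:],  [5:1] }


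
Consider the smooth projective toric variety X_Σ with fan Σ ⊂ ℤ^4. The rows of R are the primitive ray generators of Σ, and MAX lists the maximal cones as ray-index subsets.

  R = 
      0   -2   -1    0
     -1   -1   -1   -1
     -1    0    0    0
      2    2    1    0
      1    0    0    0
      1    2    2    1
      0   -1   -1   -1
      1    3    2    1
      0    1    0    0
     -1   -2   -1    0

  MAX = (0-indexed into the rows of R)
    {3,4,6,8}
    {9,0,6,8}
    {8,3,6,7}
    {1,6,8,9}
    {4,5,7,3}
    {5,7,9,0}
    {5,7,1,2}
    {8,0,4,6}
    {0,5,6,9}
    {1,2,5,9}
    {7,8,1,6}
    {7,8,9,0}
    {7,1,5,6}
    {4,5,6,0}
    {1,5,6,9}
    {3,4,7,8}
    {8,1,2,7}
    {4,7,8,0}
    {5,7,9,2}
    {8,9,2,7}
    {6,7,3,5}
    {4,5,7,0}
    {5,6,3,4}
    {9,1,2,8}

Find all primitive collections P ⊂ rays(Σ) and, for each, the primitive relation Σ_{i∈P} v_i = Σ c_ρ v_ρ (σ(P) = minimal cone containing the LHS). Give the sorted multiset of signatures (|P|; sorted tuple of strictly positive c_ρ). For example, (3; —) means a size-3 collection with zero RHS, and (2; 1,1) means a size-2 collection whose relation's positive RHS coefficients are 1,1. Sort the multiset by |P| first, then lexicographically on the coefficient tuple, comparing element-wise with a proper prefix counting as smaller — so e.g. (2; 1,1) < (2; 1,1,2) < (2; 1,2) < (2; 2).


15 minimal non-faces of Δ(Σ) (on 10 rays):

  P={2,4}:  v_{2} + v_{4} = 0 — sig = (2; —)
  P={0,2}:  v_{0} + v_{2} = v_{9} — sig = (2; 1)
  P={1,4}:  v_{1} + v_{4} = v_{6} — sig = (2; 1)
  P={2,6}:  v_{2} + v_{6} = v_{1} — sig = (2; 1)
  P={3,9}:  v_{3} + v_{9} = v_{4} — sig = (2; 1)
  P={4,9}:  v_{4} + v_{9} = v_{0} — sig = (2; 1)
  P={5,8}:  v_{5} + v_{8} = v_{7} — sig = (2; 1)
  P={0,1}:  v_{0} + v_{1} = v_{6} + v_{9} — sig = (2; 1,1)
  P={2,3}:  v_{2} + v_{3} = v_{6} + v_{7} — sig = (2; 1,1)
  P={1,3}:  v_{1} + v_{3} = 2·v_{6} + v_{7} — sig = (2; 1,2)
  P={0,3}:  v_{0} + v_{3} = 2·v_{4} — sig = (2; 2)
  P={6,7,9}:  v_{6} + v_{7} + v_{9} = 0 — sig = (3; —)
  P={0,6,7}:  v_{0} + v_{6} + v_{7} = v_{4} — sig = (3; 1)
  P={1,7,9}:  v_{1} + v_{7} + v_{9} = v_{2} — sig = (3; 1)
  P={4,6,7}:  v_{4} + v_{6} + v_{7} = v_{3} — sig = (3; 1)

so the primitive-relation signature multiset is
    |P|=2: 11 collections, coeffs (), (1), (1), (1), (1), (1), (1), (1,1), (1,1), (1,2), (2)
    |P|=3: 4 collections, coeffs (), (1), (1), (1)


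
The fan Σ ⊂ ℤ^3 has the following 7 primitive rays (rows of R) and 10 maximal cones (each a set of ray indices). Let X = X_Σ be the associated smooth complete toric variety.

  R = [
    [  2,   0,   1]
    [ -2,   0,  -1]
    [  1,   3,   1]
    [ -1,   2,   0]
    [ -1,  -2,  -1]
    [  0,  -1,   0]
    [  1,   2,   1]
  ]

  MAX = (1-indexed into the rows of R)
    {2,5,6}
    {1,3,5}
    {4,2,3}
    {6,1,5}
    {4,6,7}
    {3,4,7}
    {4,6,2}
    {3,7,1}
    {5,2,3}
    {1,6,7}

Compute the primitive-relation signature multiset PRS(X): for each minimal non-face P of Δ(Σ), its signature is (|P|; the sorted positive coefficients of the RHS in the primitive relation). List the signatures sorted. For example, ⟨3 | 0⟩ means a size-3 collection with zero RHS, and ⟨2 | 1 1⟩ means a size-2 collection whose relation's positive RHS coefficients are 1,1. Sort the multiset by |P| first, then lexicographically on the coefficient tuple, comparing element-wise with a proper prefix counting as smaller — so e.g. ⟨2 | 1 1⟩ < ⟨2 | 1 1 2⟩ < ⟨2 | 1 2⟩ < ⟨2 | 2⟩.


Primitive collections (6):

  {1,2}:  v_{1} + v_{2} = 0  ⟹  sig = ⟨2 | 0⟩
  {5,7}:  v_{5} + v_{7} = 0  ⟹  sig = ⟨2 | 0⟩
  {1,4}:  v_{1} + v_{4} = v_{7}  ⟹  sig = ⟨2 | 1⟩
  {2,7}:  v_{2} + v_{7} = v_{4}  ⟹  sig = ⟨2 | 1⟩
  {3,6}:  v_{3} + v_{6} = v_{7}  ⟹  sig = ⟨2 | 1⟩
  {4,5}:  v_{4} + v_{5} = v_{2}  ⟹  sig = ⟨2 | 1⟩

so the primitive-relation signature multiset is
    ⟨2 | 0⟩
    ⟨2 | 0⟩
    ⟨2 | 1⟩
    ⟨2 | 1⟩
    ⟨2 | 1⟩
    ⟨2 | 1⟩


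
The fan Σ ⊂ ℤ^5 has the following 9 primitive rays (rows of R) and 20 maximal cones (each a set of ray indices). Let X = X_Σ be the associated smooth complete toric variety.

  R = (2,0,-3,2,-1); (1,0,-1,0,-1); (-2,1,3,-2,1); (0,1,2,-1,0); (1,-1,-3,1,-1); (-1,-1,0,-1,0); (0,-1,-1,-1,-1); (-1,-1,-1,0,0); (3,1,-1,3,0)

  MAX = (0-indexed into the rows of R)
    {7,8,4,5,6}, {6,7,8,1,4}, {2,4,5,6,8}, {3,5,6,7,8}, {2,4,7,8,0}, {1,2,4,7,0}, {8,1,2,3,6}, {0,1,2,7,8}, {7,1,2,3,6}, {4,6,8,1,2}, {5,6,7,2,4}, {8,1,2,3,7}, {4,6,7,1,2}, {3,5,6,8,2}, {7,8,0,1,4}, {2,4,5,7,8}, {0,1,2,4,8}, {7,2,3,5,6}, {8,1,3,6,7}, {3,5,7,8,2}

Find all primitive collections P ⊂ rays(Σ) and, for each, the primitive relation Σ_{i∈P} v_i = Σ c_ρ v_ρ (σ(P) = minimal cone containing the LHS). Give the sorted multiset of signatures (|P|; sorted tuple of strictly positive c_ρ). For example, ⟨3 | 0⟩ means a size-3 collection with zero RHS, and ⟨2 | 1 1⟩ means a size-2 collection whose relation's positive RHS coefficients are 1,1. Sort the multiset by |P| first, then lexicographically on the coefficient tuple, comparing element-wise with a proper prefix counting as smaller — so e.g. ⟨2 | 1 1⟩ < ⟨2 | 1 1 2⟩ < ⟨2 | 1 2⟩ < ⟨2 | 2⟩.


Primitive collections (7):

  P={0,5}:  v_{0} + v_{5} = v_{4}  →  sig = ⟨2 | 1⟩
  P={1,5}:  v_{1} + v_{5} = v_{6}  →  sig = ⟨2 | 1⟩
  P={3,4}:  v_{3} + v_{4} = v_{1}  →  sig = ⟨2 | 1⟩
  P={0,6}:  v_{0} + v_{6} = v_{1} + v_{4}  →  sig = ⟨2 | 1 1⟩
  P={0,3}:  v_{0} + v_{3} = 2·v_{1} + v_{2} + v_{7} + v_{8}  →  sig = ⟨2 | 1 1 1 2⟩
  P={2,6,7,8}:  v_{2} + v_{6} + v_{7} + v_{8} = 0  →  sig = ⟨4 | 0⟩
  P={1,2,4,7,8}:  v_{1} + v_{2} + v_{4} + v_{7} + v_{8} = v_{0}  →  sig = ⟨5 | 1⟩

so the primitive-relation signature multiset is
{ ⟨2 | 1⟩ ×3,  ⟨2 | 1 1⟩,  ⟨2 | 1 1 1 2⟩,  ⟨4 | 0⟩,  ⟨5 | 1⟩ }
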